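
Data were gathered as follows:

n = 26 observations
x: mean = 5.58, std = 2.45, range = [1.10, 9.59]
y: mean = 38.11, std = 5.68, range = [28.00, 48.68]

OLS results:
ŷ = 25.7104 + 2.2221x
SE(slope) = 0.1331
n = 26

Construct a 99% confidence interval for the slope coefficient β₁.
The 99% CI for β₁ is (1.8498, 2.5944)

Confidence interval for the slope:

The 99% CI for β₁ is: β̂₁ ± t*(α/2, n-2) × SE(β̂₁)

Step 1: Find critical t-value
- Confidence level = 0.99
- Degrees of freedom = n - 2 = 26 - 2 = 24
- t*(α/2, 24) = 2.7969

Step 2: Calculate margin of error
Margin = 2.7969 × 0.1331 = 0.3723

Step 3: Construct interval
CI = 2.2221 ± 0.3723
CI = (1.8498, 2.5944)

Interpretation: each one-unit increase in x is associated with a change in mean y of between 1.8498 and 2.5944, with 99% confidence.
Since 0 is outside the interval, a two-sided test at α = 0.01 would reject H₀: β₁ = 0.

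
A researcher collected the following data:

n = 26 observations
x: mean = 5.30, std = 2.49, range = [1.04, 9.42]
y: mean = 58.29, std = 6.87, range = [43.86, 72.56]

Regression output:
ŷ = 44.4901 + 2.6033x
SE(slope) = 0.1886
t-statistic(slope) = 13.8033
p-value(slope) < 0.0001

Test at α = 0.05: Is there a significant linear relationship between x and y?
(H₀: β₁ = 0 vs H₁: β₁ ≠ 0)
Reject H₀: p-value < 0.0001 < α = 0.05. The linear relationship is significant at the 5% level.

Hypothesis test for the slope coefficient:

H₀: β₁ = 0 (no linear relationship)
H₁: β₁ ≠ 0 (linear relationship exists)

Test statistic: t = β̂₁ / SE(β̂₁) = 2.6033 / 0.1886 = 13.8033

p < 0.0001: how often a slope estimate this far from 0 (in SE units) would arise by chance if β₁ were truly 0.

Decision rule: reject H₀ if p-value < α.
p-value < 0.0001 < α = 0.05 → reject H₀.

Conclusion: the linear association between x and y is significant at the 5% level.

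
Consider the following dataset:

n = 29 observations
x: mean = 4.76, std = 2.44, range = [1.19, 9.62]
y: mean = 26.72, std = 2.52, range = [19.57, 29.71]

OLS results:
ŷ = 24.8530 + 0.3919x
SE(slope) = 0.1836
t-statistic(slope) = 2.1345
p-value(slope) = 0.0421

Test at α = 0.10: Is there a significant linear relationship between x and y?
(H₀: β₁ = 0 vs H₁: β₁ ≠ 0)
p-value = 0.0421 < α = 0.10, so we reject H₀. The relationship is significant.

Hypothesis test for the slope coefficient:

H₀: β₁ = 0 (no linear relationship)
H₁: β₁ ≠ 0 (linear relationship exists)

Test statistic: t = β̂₁ / SE(β̂₁) = 0.3919 / 0.1836 = 2.1345

With df = 27, the two-sided p-value for |t| = 2.1345 is 0.0421.

Decision rule: reject H₀ if p-value < α.
p-value = 0.0421 < α = 0.10 → reject H₀.

At α = 0.10 the data do provide convincing evidence of a nonzero slope.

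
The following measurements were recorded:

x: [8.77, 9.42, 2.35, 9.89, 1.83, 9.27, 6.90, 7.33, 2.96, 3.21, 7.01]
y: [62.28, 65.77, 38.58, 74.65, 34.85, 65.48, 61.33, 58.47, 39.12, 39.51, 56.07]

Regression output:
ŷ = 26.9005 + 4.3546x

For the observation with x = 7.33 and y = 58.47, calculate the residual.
Residual = -0.3497

The residual is the difference between the actual value and the predicted value:

Residual = y - ŷ

Step 1: Calculate predicted value
ŷ = 26.9005 + 4.3546 × 7.33
ŷ = 58.8197

Step 2: Calculate residual
Residual = 58.47 - 58.8197
Residual = -0.3497

Sign check: y < ŷ, so the point is below the line and the fit overestimates here.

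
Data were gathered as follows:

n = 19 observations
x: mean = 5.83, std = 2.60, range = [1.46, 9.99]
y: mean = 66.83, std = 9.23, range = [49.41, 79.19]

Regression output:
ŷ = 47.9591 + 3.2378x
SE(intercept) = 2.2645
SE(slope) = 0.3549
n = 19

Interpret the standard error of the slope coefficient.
The slope 3.2378 is pinned down to within about ±0.3549 (one SE) by these data — relative uncertainty 11.0%, i.e. precise.

What SE measures:
- The standard error quantifies the sampling variability of the coefficient estimate
- It is the estimated standard deviation of β̂₁ across hypothetical repeated samples of the same size
- Smaller SE → more precise estimate

Relative precision:
- SE / |β̂₁| = 0.3549 / 3.2378 = 11.0%
- Rule of thumb (under 20%: precise; 20% to under 50%: moderately precise; 50% or more: imprecise) → precise

Link to the t-test: t = β̂₁ / SE(β̂₁) = 3.2378 / 0.3549 = 9.1231, the statistic for H₀: β₁ = 0.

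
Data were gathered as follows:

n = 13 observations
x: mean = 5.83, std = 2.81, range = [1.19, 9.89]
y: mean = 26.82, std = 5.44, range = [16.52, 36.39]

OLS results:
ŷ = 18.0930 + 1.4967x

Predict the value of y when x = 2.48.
ŷ = 21.8048

Plug x = 2.48 into the fitted line:

ŷ = 18.0930 + 1.4967 × 2.48
ŷ = 18.0930 + 3.7118
ŷ = 21.8048

This is a point prediction; actual observations scatter around it by roughly the residual standard deviation.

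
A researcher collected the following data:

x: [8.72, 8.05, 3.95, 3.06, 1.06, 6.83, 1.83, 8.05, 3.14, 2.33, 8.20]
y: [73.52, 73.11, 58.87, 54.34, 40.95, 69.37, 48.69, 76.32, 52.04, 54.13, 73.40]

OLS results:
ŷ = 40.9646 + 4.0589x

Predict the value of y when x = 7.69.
ŷ = 72.1775

To predict y for x = 7.69, substitute into the regression equation:

ŷ = 40.9646 + 4.0589 × 7.69
ŷ = 40.9646 + 31.2129
ŷ = 72.1775

This is the fitted mean response at that x — an individual observation would come with a wider prediction interval.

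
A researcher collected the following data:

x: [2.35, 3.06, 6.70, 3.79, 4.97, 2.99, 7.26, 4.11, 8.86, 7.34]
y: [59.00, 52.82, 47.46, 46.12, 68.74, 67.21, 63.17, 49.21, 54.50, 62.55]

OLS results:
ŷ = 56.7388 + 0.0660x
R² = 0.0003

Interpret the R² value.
About 0.03% of the variability in y is accounted for by the regression on x (R² = 0.0003) — a weak linear fit.

R² = 1 − SS_res/SS_tot compares the residual scatter to the total scatter of y about its mean.

Here R² = 0.0003:
- Explained: 0.03% of the variation in y
- Unexplained (residual): 100% − 0.03% = 99.97%
- Rule of thumb (below 0.3 weak; 0.3 to below 0.7 moderate; 0.7 and above strong) → weak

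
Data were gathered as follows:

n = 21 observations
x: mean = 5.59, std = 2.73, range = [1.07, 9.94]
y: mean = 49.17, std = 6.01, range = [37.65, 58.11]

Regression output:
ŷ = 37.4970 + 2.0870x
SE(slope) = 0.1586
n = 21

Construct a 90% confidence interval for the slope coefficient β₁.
The 90% CI for β₁ is (1.8128, 2.3612)

Confidence interval for the slope:

The 90% CI for β₁ is: β̂₁ ± t*(α/2, n-2) × SE(β̂₁)

Step 1: Find critical t-value
- Confidence level = 0.9
- Degrees of freedom = n - 2 = 21 - 2 = 19
- t*(α/2, 19) = 1.7291

Step 2: Calculate margin of error
Margin = 1.7291 × 0.1586 = 0.2742

Step 3: Construct interval
CI = 2.0870 ± 0.2742
CI = (1.8128, 2.3612)

Interpretation: We are 90% confident that the true slope β₁ lies between 1.8128 and 2.3612.
Since 0 is outside the interval, a two-sided test at α = 0.10 would reject H₀: β₁ = 0.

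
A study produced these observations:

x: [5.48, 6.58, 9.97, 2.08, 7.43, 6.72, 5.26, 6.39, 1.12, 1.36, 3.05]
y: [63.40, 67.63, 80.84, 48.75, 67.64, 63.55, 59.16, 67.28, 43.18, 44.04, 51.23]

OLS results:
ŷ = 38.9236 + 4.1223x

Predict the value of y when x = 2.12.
ŷ = 47.6629

To predict y for x = 2.12, substitute into the regression equation:

ŷ = 38.9236 + 4.1223 × 2.12
ŷ = 38.9236 + 8.7393
ŷ = 47.6629

This is the fitted mean response at that x — an individual observation would come with a wider prediction interval.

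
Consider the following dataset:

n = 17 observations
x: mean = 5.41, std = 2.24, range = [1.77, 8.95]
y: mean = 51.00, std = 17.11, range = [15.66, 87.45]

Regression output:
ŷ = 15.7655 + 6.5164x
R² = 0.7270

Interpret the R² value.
The model explains 72.70% of the variance in y (R² = 0.7270), leaving 27.30% unexplained; the fit is strong.

R² (coefficient of determination) measures the proportion of variance in y explained by the regression model.

Here R² = 0.7270:
- Explained: 72.70% of the variation in y
- Unexplained (residual): 100% − 72.70% = 27.30%
- Rule of thumb (below 0.3 weak; 0.3 to below 0.7 moderate; 0.7 and above strong) → strong

Note: R² never decreases when predictors are added, so it should not be used alone to compare models of different size.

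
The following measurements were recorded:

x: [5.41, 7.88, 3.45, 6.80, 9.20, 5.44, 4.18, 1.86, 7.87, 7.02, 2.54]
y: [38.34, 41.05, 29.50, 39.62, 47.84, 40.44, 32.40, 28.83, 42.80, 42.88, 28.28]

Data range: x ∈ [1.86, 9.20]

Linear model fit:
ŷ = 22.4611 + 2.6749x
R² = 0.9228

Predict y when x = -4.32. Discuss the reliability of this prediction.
ŷ = 10.9055, but this is extrapolation (below the data range [1.86, 9.20]) and may be unreliable.

Prediction calculation:
ŷ = 22.4611 + 2.6749 × (-4.32)
ŷ = 10.9055

Reliability:
- Data range: x ∈ [1.86, 9.20]
- Prediction point: x = -4.32 is 6.18 units below the observed range → this is EXTRAPOLATION, not interpolation

Why that matters here:
- The standard error of prediction grows with (x − x̄)², and x = -4.32 is far from x̄ = 5.60
- The linear relationship may not hold outside the observed range

A defensible statement: 'if the linear trend continued to x = -4.32, y would be about 10.9055' — the premise is untested.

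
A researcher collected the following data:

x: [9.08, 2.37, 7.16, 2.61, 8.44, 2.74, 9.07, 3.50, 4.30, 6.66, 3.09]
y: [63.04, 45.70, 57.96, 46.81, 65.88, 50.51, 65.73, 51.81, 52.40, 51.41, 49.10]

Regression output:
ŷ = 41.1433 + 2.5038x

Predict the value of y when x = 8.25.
ŷ = 61.7997

Plug x = 8.25 into the fitted line:

ŷ = 41.1433 + 2.5038 × 8.25
ŷ = 41.1433 + 20.6564
ŷ = 61.7997

This is a point prediction; actual observations scatter around it by roughly the residual standard deviation.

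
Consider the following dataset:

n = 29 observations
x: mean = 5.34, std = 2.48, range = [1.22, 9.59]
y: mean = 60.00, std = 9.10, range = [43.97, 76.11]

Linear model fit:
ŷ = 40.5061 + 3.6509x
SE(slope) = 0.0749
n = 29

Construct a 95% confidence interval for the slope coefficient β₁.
The 95% CI for β₁ is (3.4972, 3.8046)

Confidence interval for the slope:

The 95% CI for β₁ is: β̂₁ ± t*(α/2, n-2) × SE(β̂₁)

Step 1: Find critical t-value
- Confidence level = 0.95
- Degrees of freedom = n - 2 = 29 - 2 = 27
- t*(α/2, 27) = 2.0518

Step 2: Calculate margin of error
Margin = 2.0518 × 0.0749 = 0.1537

Step 3: Construct interval
CI = 3.6509 ± 0.1537
CI = (3.4972, 3.8046)

Interpretation: each one-unit increase in x is associated with a change in mean y of between 3.4972 and 3.8046, with 95% confidence.
Both endpoints are positive, so the data support a genuinely positive slope at this confidence level.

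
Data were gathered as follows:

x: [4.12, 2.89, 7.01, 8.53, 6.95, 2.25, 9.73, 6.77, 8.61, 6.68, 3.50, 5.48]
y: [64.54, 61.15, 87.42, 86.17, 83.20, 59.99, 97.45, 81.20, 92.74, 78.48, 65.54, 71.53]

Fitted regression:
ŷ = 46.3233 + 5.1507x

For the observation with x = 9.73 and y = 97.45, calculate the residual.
Residual = 1.0104

The residual is the difference between the actual value and the predicted value:

Residual = y - ŷ

Step 1: Calculate predicted value
ŷ = 46.3233 + 5.1507 × 9.73
ŷ = 96.4396

Step 2: Calculate residual
Residual = 97.45 - 96.4396
Residual = 1.0104

Interpretation: the model underestimates the actual value by 1.0104 at this point (positive residual → observation lies above the fitted line).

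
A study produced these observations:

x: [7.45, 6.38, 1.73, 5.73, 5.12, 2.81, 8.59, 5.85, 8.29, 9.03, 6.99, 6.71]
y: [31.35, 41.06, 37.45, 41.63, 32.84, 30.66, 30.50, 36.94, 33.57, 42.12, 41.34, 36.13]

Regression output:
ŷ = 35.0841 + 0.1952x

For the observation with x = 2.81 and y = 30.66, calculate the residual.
Residual = -4.9726

The residual is the difference between the actual value and the predicted value:

Residual = y - ŷ

Step 1: Calculate predicted value
ŷ = 35.0841 + 0.1952 × 2.81
ŷ = 35.6326

Step 2: Calculate residual
Residual = 30.66 - 35.6326
Residual = -4.9726

Sign check: y < ŷ, so the point is below the line and the fit overestimates here.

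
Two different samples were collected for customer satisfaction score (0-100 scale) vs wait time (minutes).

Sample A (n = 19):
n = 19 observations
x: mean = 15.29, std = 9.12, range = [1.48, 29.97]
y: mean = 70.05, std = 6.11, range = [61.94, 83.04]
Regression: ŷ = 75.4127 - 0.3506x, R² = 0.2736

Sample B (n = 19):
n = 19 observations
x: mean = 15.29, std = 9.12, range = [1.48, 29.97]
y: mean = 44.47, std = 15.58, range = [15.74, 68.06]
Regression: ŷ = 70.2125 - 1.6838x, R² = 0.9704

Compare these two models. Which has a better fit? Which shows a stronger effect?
Model B has the better fit (R² = 0.9704 vs 0.2736). Model B shows the stronger effect (|β₁| = 1.6838 vs 0.3506).

Model Comparison:

Fit — compare R²:
- Model A: R² = 0.2736 → 27.36% of variance in satisfaction score explained
- Model B: R² = 0.9704 → 97.04% of variance in satisfaction score explained
- 0.9704 > 0.2736 → Model B has the better fit

Which has the larger per-minute effect? (|β₁|)
- Model A: β₁ = -0.3506 → predicted satisfaction score falls 0.3506 points per additional minute of wait time
- Model B: β₁ = -1.6838 → predicted satisfaction score falls 1.6838 points per additional minute of wait time
- |-0.3506| < |-1.6838| → Model B shows the stronger marginal effect

Notes:
- The two samples could reflect different populations, time periods, or measurement quality.
- R² measures how tightly points cluster around the line; β₁ measures how steep the line is — they answer different questions.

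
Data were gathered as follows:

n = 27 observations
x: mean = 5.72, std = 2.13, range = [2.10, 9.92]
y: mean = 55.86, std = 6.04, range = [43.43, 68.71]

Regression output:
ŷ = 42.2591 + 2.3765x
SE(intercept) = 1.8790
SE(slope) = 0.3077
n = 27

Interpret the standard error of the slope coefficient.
SE(slope) = 0.3077 measures the uncertainty in the estimated slope. The coefficient is estimated precisely (SE/|β̂₁| = 12.9%).

What SE measures:
- The standard error quantifies the sampling variability of the coefficient estimate
- It is the estimated standard deviation of β̂₁ across hypothetical repeated samples of the same size
- Smaller SE → more precise estimate

Relative precision:
- SE / |β̂₁| = 0.3077 / 2.3765 = 12.9%
- Rule of thumb (under 20%: precise; 20% to under 50%: moderately precise; 50% or more: imprecise) → precise

Link to the t-test: t = β̂₁ / SE(β̂₁) = 2.3765 / 0.3077 = 7.7234, the statistic for H₀: β₁ = 0.

What drives SE(β̂₁): larger n (here n = 27) → smaller SE; wider spread of x values → smaller SE.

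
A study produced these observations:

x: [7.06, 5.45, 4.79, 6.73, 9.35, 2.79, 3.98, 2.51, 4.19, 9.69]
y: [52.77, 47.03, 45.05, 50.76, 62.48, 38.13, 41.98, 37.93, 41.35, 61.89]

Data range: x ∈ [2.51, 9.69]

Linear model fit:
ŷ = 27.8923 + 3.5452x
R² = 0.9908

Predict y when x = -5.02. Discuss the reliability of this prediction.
ŷ = 10.0954 (extrapolation — x = -5.02 lies outside [2.51, 9.69], so reliability is low).

Prediction calculation:
ŷ = 27.8923 + 3.5452 × (-5.02)
ŷ = 10.0954

Reliability:
- Data range: x ∈ [2.51, 9.69]
- Prediction point: x = -5.02 is 7.53 units below the observed range → this is EXTRAPOLATION, not interpolation

Why that matters here:
- The linear relationship may not hold outside the observed range
- Real relationships often flatten, saturate, or turn nonlinear at extremes

A defensible statement: 'if the linear trend continued to x = -5.02, y would be about 10.0954' — the premise is untested.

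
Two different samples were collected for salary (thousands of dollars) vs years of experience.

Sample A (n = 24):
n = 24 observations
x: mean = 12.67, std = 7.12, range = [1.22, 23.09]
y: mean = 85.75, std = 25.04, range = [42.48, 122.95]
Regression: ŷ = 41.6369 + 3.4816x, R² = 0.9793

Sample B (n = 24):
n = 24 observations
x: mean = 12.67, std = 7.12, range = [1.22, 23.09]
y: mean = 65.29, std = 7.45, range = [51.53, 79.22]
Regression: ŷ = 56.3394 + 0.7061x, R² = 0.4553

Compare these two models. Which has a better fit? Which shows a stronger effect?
Model A has the better fit (R² = 0.9793 vs 0.4553). Model A shows the stronger effect (|β₁| = 3.4816 vs 0.7061).

Model Comparison:

Fit — compare R²:
- Model A: R² = 0.9793 → 97.93% of variance in salary explained
- Model B: R² = 0.4553 → 45.53% of variance in salary explained
- 0.9793 > 0.4553 → Model A has the better fit

Effect size (slope magnitude):
- Model A: β₁ = 3.4816 → predicted salary rises 3.4816 thousand dollars per additional year of experience
- Model B: β₁ = 0.7061 → predicted salary rises 0.7061 thousand dollars per additional year of experience
- |3.4816| > |0.7061| → Model A shows the stronger marginal effect

Note: The two samples could reflect different populations, time periods, or measurement quality.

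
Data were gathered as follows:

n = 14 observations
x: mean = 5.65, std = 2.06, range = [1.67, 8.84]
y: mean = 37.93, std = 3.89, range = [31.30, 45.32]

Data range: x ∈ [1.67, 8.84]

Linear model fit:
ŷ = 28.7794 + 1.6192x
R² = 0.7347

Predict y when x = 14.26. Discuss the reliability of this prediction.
The equation gives ŷ = 51.8692; however x = 14.26 is 5.42 units above the observed range, so this extrapolated value should not be trusted.

Prediction calculation:
ŷ = 28.7794 + 1.6192 × 14.26
ŷ = 51.8692

Reliability:
- Data range: x ∈ [1.67, 8.84]
- Prediction point: x = 14.26 is 5.42 units above the observed range → this is EXTRAPOLATION, not interpolation

Why that matters here:
- R² describes fit only over the sampled x values; it says nothing about behaviour beyond them
- There are no observations near this x to validate the fitted line there
- Real relationships often flatten, saturate, or turn nonlinear at extremes

The R² = 0.7347 only validates the fit within [1.67, 8.84]; treat ŷ = 51.8692 with caution.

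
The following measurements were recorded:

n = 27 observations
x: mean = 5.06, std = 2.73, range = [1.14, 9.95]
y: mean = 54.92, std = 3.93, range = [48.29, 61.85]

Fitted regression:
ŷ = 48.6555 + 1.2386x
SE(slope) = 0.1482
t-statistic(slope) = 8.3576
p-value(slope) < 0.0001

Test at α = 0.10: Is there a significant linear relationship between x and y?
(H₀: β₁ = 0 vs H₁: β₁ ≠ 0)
Reject H₀: p-value < 0.0001 < α = 0.10. The linear relationship is significant at the 10% level.

Hypothesis test for the slope coefficient:

H₀: β₁ = 0 (no linear relationship)
H₁: β₁ ≠ 0 (linear relationship exists)

Test statistic: t = β̂₁ / SE(β̂₁) = 1.2386 / 0.1482 = 8.3576

With df = 25, the two-sided p-value for |t| = 8.3576 is <0.0001.

Decision rule: reject H₀ if p-value < α.
p-value < 0.0001 < α = 0.10 → reject H₀.

At α = 0.10 the data do provide convincing evidence of a nonzero slope.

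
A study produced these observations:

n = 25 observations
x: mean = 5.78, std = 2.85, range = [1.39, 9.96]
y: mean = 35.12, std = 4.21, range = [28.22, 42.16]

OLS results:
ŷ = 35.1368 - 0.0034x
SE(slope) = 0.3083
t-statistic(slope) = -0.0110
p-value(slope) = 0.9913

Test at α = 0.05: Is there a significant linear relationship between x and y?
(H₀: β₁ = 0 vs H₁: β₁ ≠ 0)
Since p-value = 0.9913 ≥ α = 0.05, fail to reject H₀ — the slope is not significantly different from 0.

Hypothesis test for the slope coefficient:

H₀: β₁ = 0 (no linear relationship)
H₁: β₁ ≠ 0 (linear relationship exists)

Test statistic: t = β̂₁ / SE(β̂₁) = -0.0034 / 0.3083 = -0.0110

With df = 23, the two-sided p-value for |t| = 0.0110 is 0.9913.

Decision rule: reject H₀ if p-value < α.
p-value = 0.9913 ≥ α = 0.05 → fail to reject H₀.

There is not sufficient evidence at the 5% significance level to conclude that a linear relationship exists between x and y.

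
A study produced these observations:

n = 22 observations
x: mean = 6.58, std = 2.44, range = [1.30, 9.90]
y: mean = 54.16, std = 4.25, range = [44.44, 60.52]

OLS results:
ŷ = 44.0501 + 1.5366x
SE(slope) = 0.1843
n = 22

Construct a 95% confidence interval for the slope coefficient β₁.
The 95% CI for β₁ is (1.1522, 1.9210)

Confidence interval for the slope:

The 95% CI for β₁ is: β̂₁ ± t*(α/2, n-2) × SE(β̂₁)

Step 1: Find critical t-value
- Confidence level = 0.95
- Degrees of freedom = n - 2 = 22 - 2 = 20
- t*(α/2, 20) = 2.0860

Step 2: Calculate margin of error
Margin = 2.0860 × 0.1843 = 0.3844

Step 3: Construct interval
CI = 1.5366 ± 0.3844
CI = (1.1522, 1.9210)

Interpretation: intervals built this way capture the true β₁ in 95% of repeated samples; here the plausible range for the per-unit effect of x on y is 1.1522 to 1.9210.
The interval does not include 0, suggesting a significant linear relationship.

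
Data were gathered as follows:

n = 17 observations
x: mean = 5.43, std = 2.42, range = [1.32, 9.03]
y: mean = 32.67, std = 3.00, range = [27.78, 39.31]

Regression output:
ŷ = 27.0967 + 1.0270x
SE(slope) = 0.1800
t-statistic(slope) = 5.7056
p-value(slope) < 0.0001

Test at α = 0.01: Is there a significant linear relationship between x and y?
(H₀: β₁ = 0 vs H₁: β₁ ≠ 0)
Since p-value < 0.0001 < α = 0.01, reject H₀ — the slope is significantly different from 0.

Hypothesis test for the slope coefficient:

H₀: β₁ = 0 (no linear relationship)
H₁: β₁ ≠ 0 (linear relationship exists)

Test statistic: t = β̂₁ / SE(β̂₁) = 1.0270 / 0.1800 = 5.7056

The p-value (<0.0001) is the probability, under H₀, of a t-statistic at least as extreme as |t| = 5.7056 (two-sided, df = n − 2 = 15).

Decision rule: reject H₀ if p-value < α.
p-value < 0.0001 < α = 0.01 → reject H₀.

At α = 0.01 the data do provide convincing evidence of a nonzero slope.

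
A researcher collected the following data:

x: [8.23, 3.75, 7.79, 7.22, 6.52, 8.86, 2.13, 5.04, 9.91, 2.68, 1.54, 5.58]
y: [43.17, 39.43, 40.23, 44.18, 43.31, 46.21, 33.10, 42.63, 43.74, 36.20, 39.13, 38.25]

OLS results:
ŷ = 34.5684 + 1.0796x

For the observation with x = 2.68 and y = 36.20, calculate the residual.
Residual = -1.2617

The residual is the difference between the actual value and the predicted value:

Residual = y - ŷ

Step 1: Calculate predicted value
ŷ = 34.5684 + 1.0796 × 2.68
ŷ = 37.4617

Step 2: Calculate residual
Residual = 36.20 - 37.4617
Residual = -1.2617

The residual is negative, so the observed y = 36.20 sits below the regression line (the line overestimates it by 1.2617).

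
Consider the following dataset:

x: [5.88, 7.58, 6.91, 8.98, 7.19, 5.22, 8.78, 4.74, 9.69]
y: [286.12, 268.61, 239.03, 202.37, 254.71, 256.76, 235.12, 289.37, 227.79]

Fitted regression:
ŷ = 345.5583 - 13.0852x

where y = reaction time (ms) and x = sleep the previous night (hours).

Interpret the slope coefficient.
An increase of one hour in sleep is associated with a 13.0852 ms decrease in predicted reaction time.

The slope β₁ = -13.0852 gives the rate at which the fitted reaction time changes with sleep.

Interpretation:
- Sleep up by 1 hour → predicted reaction time decreases by 13.0852 ms
- The effect is assumed constant over the observed range of x (linearity)
- The sign (−) gives the direction; the magnitude 13.0852 gives the size of the effect per hour

(β₀ = 345.5583 is the fitted value at x = 0 and is not part of the slope interpretation.)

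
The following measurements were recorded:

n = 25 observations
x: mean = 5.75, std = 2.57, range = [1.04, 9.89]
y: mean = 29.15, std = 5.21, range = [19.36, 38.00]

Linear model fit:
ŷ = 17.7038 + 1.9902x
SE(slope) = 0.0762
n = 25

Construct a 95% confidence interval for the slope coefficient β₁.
The 95% CI for β₁ is (1.8326, 2.1478)

Confidence interval for the slope:

The 95% CI for β₁ is: β̂₁ ± t*(α/2, n-2) × SE(β̂₁)

Step 1: Find critical t-value
- Confidence level = 0.95
- Degrees of freedom = n - 2 = 25 - 2 = 23
- t*(α/2, 23) = 2.0687

Step 2: Calculate margin of error
Margin = 2.0687 × 0.0762 = 0.1576

Step 3: Construct interval
CI = 1.9902 ± 0.1576
CI = (1.8326, 2.1478)

Interpretation: We are 95% confident that the true slope β₁ lies between 1.8326 and 2.1478.
Both endpoints are positive, so the data support a genuinely positive slope at this confidence level.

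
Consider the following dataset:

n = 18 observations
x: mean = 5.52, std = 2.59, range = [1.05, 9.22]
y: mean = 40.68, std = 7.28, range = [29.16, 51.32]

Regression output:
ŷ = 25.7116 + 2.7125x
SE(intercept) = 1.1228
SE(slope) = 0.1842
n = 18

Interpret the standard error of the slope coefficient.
SE(slope) = 0.1842 measures the uncertainty in the estimated slope. The coefficient is estimated precisely (SE/|β̂₁| = 6.8%).

What SE measures:
- The standard error quantifies the sampling variability of the coefficient estimate
- It is the estimated standard deviation of β̂₁ across hypothetical repeated samples of the same size
- Smaller SE → more precise estimate

Relative precision:
- SE / |β̂₁| = 0.1842 / 2.7125 = 6.8%
- Rule of thumb (under 20%: precise; 20% to under 50%: moderately precise; 50% or more: imprecise) → precise

Rough 95% range (±2 SE): 2.7125 ± 0.3684 → (2.3441, 3.0809).

What drives SE(β̂₁): more residual scatter → larger SE.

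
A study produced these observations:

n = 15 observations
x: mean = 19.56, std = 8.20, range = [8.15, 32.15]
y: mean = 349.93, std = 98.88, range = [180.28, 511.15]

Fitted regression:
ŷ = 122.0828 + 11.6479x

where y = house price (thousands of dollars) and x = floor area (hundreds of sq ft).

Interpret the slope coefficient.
For each additional hundred sq ft of floor area, predicted house price increases by approximately 11.6479 thousand dollars.

β₁ = 11.6479 is the change in predicted house price (thousand dollars) per additional hundred sq ft of floor area.

Interpretation:
- Floor area up by 1 hundred sq ft → predicted house price increases by 11.6479 thousand dollars
- The effect is assumed constant over the observed range of x (linearity)

(β₀ = 122.0828 is the fitted value at x = 0 and is not part of the slope interpretation.)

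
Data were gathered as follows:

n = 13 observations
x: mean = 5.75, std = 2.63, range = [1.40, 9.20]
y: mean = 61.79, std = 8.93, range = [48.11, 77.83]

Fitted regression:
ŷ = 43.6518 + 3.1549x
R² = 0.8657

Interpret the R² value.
The model explains 86.57% of the variance in y (R² = 0.8657), leaving 13.43% unexplained; the fit is strong.

R² = 1 − SS_res/SS_tot compares the residual scatter to the total scatter of y about its mean.

Here R² = 0.8657:
- Explained: 86.57% of the variation in y
- Unexplained (residual): 100% − 86.57% = 13.43%
- Rule of thumb (below 0.3 weak; 0.3 to below 0.7 moderate; 0.7 and above strong) → strong

Equivalently, for simple linear regression R² = r², so |r| = √0.8657 ≈ 0.9304.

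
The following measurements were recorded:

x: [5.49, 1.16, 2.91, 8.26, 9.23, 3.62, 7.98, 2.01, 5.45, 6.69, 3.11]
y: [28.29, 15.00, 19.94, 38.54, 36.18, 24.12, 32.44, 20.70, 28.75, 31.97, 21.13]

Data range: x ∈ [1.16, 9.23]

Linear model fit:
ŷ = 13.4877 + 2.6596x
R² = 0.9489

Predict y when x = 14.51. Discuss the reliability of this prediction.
ŷ = 52.0785, but this is extrapolation (above the data range [1.16, 9.23]) and may be unreliable.

Prediction calculation:
ŷ = 13.4877 + 2.6596 × 14.51
ŷ = 52.0785

Reliability:
- Data range: x ∈ [1.16, 9.23]
- Prediction point: x = 14.51 is 5.28 units above the observed range → this is EXTRAPOLATION, not interpolation

Why that matters here:
- Real relationships often flatten, saturate, or turn nonlinear at extremes
- There are no observations near this x to validate the fitted line there
- The standard error of prediction grows with (x − x̄)², and x = 14.51 is far from x̄ = 5.08

A defensible statement: 'if the linear trend continued to x = 14.51, y would be about 52.0785' — the premise is untested.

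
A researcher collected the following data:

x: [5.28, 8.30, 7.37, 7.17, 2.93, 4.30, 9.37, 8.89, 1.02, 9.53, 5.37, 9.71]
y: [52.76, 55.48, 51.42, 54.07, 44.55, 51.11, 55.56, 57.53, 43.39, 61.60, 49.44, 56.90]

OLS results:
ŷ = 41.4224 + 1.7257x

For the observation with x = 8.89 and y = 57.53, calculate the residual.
Residual = 0.7661

The residual is the difference between the actual value and the predicted value:

Residual = y - ŷ

Step 1: Calculate predicted value
ŷ = 41.4224 + 1.7257 × 8.89
ŷ = 56.7639

Step 2: Calculate residual
Residual = 57.53 - 56.7639
Residual = 0.7661

Interpretation: the model underestimates the actual value by 0.7661 at this point (positive residual → observation lies above the fitted line).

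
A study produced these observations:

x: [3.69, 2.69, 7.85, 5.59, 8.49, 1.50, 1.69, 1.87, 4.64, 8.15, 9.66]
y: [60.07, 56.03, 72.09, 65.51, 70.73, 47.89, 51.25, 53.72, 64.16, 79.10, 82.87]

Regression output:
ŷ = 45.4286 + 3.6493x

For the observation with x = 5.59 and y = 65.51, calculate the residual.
Residual = -0.3182

The residual is the difference between the actual value and the predicted value:

Residual = y - ŷ

Step 1: Calculate predicted value
ŷ = 45.4286 + 3.6493 × 5.59
ŷ = 65.8282

Step 2: Calculate residual
Residual = 65.51 - 65.8282
Residual = -0.3182

Interpretation: the model overestimates the actual value by 0.3182 at this point (negative residual → observation lies below the fitted line).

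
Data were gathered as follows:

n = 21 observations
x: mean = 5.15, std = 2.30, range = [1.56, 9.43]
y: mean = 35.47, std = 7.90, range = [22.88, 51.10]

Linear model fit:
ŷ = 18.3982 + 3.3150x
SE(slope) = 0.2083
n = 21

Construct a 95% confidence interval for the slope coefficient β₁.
The 95% CI for β₁ is (2.8790, 3.7510)

Confidence interval for the slope:

The 95% CI for β₁ is: β̂₁ ± t*(α/2, n-2) × SE(β̂₁)

Step 1: Find critical t-value
- Confidence level = 0.95
- Degrees of freedom = n - 2 = 21 - 2 = 19
- t*(α/2, 19) = 2.0930

Step 2: Calculate margin of error
Margin = 2.0930 × 0.2083 = 0.4360

Step 3: Construct interval
CI = 3.3150 ± 0.4360
CI = (2.8790, 3.7510)

Interpretation: intervals built this way capture the true β₁ in 95% of repeated samples; here the plausible range for the per-unit effect of x on y is 2.8790 to 3.7510.
Since 0 is outside the interval, a two-sided test at α = 0.05 would reject H₀: β₁ = 0.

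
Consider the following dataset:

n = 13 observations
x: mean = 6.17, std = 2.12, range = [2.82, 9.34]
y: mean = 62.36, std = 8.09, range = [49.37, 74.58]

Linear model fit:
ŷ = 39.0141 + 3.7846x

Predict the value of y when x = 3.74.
ŷ = 53.1685

To predict y for x = 3.74, substitute into the regression equation:

ŷ = 39.0141 + 3.7846 × 3.74
ŷ = 39.0141 + 14.1544
ŷ = 53.1685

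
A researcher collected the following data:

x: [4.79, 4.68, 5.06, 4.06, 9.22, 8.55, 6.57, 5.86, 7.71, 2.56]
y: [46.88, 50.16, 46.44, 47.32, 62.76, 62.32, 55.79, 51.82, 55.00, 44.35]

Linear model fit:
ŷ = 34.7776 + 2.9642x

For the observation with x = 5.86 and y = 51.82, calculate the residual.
Residual = -0.3278

The residual is the difference between the actual value and the predicted value:

Residual = y - ŷ

Step 1: Calculate predicted value
ŷ = 34.7776 + 2.9642 × 5.86
ŷ = 52.1478

Step 2: Calculate residual
Residual = 51.82 - 52.1478
Residual = -0.3278

Sign check: y < ŷ, so the point is below the line and the fit overestimates here.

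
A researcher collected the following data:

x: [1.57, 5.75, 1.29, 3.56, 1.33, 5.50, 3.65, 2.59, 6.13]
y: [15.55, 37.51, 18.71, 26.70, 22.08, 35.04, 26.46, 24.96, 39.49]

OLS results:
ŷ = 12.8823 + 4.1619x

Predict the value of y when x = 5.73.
ŷ = 36.7300

x = 5.73 lies inside the observed range [1.29, 6.13], so the fitted equation applies directly:

ŷ = 12.8823 + 4.1619 × 5.73
ŷ = 12.8823 + 23.8477
ŷ = 36.7300

This is a point prediction; actual observations scatter around it by roughly the residual standard deviation.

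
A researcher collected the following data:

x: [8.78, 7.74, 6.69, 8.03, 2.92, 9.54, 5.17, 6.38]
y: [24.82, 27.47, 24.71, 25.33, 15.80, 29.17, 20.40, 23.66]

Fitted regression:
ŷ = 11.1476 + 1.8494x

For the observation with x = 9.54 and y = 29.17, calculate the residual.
Residual = 0.3791

The residual is the difference between the actual value and the predicted value:

Residual = y - ŷ

Step 1: Calculate predicted value
ŷ = 11.1476 + 1.8494 × 9.54
ŷ = 28.7909

Step 2: Calculate residual
Residual = 29.17 - 28.7909
Residual = 0.3791

Interpretation: the model underestimates the actual value by 0.3791 at this point (positive residual → observation lies above the fitted line).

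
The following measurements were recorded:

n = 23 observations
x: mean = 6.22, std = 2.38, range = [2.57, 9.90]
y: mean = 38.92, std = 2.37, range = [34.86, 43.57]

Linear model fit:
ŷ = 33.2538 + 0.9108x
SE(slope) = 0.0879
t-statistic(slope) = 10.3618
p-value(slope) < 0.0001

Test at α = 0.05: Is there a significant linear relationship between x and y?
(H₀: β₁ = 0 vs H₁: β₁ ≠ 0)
Since p-value < 0.0001 < α = 0.05, reject H₀ — the slope is significantly different from 0.

Hypothesis test for the slope coefficient:

H₀: β₁ = 0 (no linear relationship)
H₁: β₁ ≠ 0 (linear relationship exists)

Test statistic: t = β̂₁ / SE(β̂₁) = 0.9108 / 0.0879 = 10.3618

With df = 21, the two-sided p-value for |t| = 10.3618 is <0.0001.

Decision rule: reject H₀ if p-value < α.
p-value < 0.0001 < α = 0.05 → reject H₀.

There is sufficient evidence at the 5% significance level to conclude that a linear relationship exists between x and y.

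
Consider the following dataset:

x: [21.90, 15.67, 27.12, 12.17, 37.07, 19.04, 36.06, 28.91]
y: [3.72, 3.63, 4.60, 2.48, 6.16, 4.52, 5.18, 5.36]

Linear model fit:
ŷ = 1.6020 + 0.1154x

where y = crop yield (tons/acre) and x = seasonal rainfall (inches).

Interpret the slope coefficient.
For each additional inch of rainfall, predicted crop yield increases by approximately 0.1154 tons/acre.

The slope coefficient β₁ = 0.1154 represents the marginal effect of rainfall on crop yield.

Interpretation:
- Rainfall up by 1 inch → predicted crop yield increases by 0.1154 tons/acre
- This is a linear approximation: the same per-unit change is assumed across the whole observed x range
- The slope describes association in these data, not necessarily a causal effect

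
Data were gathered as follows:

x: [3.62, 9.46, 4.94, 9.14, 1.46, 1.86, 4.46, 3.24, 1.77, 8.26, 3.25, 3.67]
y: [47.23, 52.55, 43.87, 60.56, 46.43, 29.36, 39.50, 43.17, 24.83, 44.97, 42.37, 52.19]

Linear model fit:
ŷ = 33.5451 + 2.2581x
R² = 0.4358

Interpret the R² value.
About 43.58% of the variability in y is accounted for by the regression on x (R² = 0.4358) — a moderate linear fit.

R² (coefficient of determination) measures the proportion of variance in y explained by the regression model.

Here R² = 0.4358:
- Explained: 43.58% of the variation in y
- Unexplained (residual): 100% − 43.58% = 56.42%
- Rule of thumb (below 0.3 weak; 0.3 to below 0.7 moderate; 0.7 and above strong) → moderate

Note: R² says nothing about causation, and a high R² does not by itself mean the linear form is appropriate — check the residuals.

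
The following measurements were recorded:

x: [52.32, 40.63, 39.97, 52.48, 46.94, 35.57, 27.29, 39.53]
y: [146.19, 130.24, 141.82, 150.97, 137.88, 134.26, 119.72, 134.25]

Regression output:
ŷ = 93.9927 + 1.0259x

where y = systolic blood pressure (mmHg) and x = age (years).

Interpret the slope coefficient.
On average, blood pressure is about 1.0259 mmHg higher for every extra year of age.

The slope coefficient β₁ = 1.0259 represents the marginal effect of age on blood pressure.

Interpretation:
- Age up by 1 year → predicted blood pressure increases by 1.0259 mmHg
- This is a linear approximation: the same per-unit change is assumed across the whole observed x range

The intercept β₀ = 93.9927 is the predicted blood pressure when age = 0; since the smallest observed x is 27.29, this is an extrapolation and mainly anchors the line.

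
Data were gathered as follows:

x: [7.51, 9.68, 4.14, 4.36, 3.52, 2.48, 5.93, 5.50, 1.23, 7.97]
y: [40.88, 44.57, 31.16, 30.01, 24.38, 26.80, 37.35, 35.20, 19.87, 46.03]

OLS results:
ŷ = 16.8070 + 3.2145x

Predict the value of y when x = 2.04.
ŷ = 23.3646

Plug x = 2.04 into the fitted line:

ŷ = 16.8070 + 3.2145 × 2.04
ŷ = 16.8070 + 6.5576
ŷ = 23.3646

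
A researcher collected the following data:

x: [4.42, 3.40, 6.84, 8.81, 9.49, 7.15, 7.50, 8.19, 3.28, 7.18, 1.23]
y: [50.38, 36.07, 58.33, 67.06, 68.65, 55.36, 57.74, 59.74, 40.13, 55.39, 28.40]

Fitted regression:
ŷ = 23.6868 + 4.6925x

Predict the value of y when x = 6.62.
ŷ = 54.7512

x = 6.62 lies inside the observed range [1.23, 9.49], so the fitted equation applies directly:

ŷ = 23.6868 + 4.6925 × 6.62
ŷ = 23.6868 + 31.0644
ŷ = 54.7512

This is the fitted mean response at that x — an individual observation would come with a wider prediction interval.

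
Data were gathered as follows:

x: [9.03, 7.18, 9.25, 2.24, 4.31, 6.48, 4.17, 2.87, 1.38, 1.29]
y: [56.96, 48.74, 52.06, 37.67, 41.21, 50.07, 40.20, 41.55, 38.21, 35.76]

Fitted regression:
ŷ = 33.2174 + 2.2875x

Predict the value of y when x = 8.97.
ŷ = 53.7363

x = 8.97 lies inside the observed range [1.29, 9.25], so the fitted equation applies directly:

ŷ = 33.2174 + 2.2875 × 8.97
ŷ = 33.2174 + 20.5189
ŷ = 53.7363

This is a point prediction; actual observations scatter around it by roughly the residual standard deviation.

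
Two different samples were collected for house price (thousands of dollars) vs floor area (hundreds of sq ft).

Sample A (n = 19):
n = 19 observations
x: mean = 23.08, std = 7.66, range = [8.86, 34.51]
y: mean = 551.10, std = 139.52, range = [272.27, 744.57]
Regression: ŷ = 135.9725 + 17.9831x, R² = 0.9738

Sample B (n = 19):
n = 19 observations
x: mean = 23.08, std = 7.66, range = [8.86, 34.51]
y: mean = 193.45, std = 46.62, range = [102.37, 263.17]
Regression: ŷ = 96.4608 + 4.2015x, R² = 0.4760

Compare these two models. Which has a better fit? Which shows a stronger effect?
Model A has the better fit (R² = 0.9738 vs 0.4760). Model A shows the stronger effect (|β₁| = 17.9831 vs 4.2015).

Model Comparison:

Goodness of fit (R²):
- Model A: R² = 0.9738 → 97.38% of variance in house price explained
- Model B: R² = 0.4760 → 47.60% of variance in house price explained
- 0.9738 > 0.4760 → Model A has the better fit

Effect size (slope magnitude):
- Model A: β₁ = 17.9831 → predicted house price rises 17.9831 thousand dollars per additional hundred sq ft of floor area
- Model B: β₁ = 4.2015 → predicted house price rises 4.2015 thousand dollars per additional hundred sq ft of floor area
- |17.9831| > |4.2015| → Model A shows the stronger marginal effect

Note: R² measures how tightly points cluster around the line; β₁ measures how steep the line is — they answer different questions.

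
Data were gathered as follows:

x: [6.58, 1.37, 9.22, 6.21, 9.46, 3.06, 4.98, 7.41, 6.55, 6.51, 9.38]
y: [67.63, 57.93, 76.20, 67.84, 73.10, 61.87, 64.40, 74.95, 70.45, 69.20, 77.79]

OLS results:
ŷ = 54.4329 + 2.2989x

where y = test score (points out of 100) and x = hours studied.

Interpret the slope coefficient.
An increase of one hour in study time is associated with a 2.2989 points increase in predicted test score.

The slope coefficient β₁ = 2.2989 represents the marginal effect of study time on test score.

Interpretation:
- Study time up by 1 hour → predicted test score increases by 2.2989 points
- The effect is assumed constant over the observed range of x (linearity)
- The slope describes association in these data, not necessarily a causal effect

(β₀ = 54.4329 is the fitted value at x = 0 and is not part of the slope interpretation.)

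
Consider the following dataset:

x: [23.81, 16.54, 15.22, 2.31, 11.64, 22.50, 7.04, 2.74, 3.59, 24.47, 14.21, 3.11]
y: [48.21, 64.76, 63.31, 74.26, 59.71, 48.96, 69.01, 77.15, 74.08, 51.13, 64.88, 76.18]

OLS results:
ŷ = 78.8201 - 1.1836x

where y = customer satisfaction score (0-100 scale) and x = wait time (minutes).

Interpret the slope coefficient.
An increase of one minute in wait time is associated with a 1.1836 points decrease in predicted satisfaction score.

The slope β₁ = -1.1836 gives the rate at which the fitted satisfaction score changes with wait time.

Interpretation:
- Wait time up by 1 minute → predicted satisfaction score decreases by 1.1836 points
- The effect is assumed constant over the observed range of x (linearity)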